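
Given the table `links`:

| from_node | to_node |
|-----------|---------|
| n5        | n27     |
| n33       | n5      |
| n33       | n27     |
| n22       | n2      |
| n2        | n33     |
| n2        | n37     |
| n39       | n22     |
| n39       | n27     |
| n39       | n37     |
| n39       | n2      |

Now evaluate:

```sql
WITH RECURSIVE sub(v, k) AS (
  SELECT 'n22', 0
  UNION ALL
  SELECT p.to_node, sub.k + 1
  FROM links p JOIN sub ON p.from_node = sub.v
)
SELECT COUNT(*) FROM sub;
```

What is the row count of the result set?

Base: (n22, k=0).
Iteration 1: edges from {n22} -> (n2, k=1).
Iteration 2: edges from {n2} -> (n33, k=2), (n37, k=2).
Iteration 3: edges from {n33,n37} -> (n27, k=3), (n5, k=3).
Iteration 4: edges from {n27,n5} -> (n27, k=4).
Iteration 5: no outgoing edges from {n27}; recursion stops.
Total rows emitted: 7.

7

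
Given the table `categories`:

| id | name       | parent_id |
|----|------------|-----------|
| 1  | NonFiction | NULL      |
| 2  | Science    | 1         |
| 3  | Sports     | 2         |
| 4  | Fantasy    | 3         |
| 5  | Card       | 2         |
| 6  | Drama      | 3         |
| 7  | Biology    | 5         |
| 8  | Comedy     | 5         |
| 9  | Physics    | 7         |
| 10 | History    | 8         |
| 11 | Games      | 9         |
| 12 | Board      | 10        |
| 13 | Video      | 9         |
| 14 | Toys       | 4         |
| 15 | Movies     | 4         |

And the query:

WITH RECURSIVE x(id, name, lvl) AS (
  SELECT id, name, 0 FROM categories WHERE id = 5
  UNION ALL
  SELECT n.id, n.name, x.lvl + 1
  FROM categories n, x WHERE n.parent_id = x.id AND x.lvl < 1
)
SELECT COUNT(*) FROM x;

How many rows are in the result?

Base: id=5 (Card) at lvl 0.
Iteration 1: rows with parent_id in {5} -> Biology (id 7, lvl 1), Comedy (id 8, lvl 1).
Iteration 2: lvl < 1 fails for all current rows; recursion stops.
Total rows emitted: 3.

3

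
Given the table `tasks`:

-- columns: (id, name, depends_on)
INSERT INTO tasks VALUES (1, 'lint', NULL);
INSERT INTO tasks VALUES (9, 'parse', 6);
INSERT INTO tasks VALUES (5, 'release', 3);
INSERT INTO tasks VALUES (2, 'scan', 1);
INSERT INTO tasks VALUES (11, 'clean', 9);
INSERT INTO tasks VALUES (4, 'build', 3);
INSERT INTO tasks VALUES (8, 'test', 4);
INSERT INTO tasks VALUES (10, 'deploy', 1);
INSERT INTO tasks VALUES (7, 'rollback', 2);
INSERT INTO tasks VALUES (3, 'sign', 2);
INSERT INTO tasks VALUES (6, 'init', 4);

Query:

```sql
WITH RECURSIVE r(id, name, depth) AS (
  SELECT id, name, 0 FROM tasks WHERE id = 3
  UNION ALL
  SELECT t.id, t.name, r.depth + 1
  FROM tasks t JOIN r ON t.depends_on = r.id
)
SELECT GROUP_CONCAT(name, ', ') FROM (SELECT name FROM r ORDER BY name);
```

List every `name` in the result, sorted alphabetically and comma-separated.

build, clean, init, parse, release, sign, test

Base: id=3 (sign) at depth 0.
Iteration 1: rows with depends_on in {3} -> build (id 4, depth 1), release (id 5, depth 1).
Iteration 2: rows with depends_on in {4,5} -> init (id 6, depth 2), test (id 8, depth 2).
Iteration 3: rows with depends_on in {6,8} -> parse (id 9, depth 3).
Iteration 4: rows with depends_on in {9} -> clean (id 11, depth 4).
Iteration 5: no rows with depends_on in {11}; recursion stops.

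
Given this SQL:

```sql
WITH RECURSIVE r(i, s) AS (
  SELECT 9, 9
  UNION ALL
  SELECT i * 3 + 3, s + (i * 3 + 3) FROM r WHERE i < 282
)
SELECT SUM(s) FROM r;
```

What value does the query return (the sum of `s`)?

594

Base: i=9, s=9.
Iteration 1: 9 < 282 holds -> i = 9 * 3 + 3 = 30, s = 9 + 30 = 39.
Iteration 2: 30 < 282 holds -> i = 30 * 3 + 3 = 93, s = 39 + 93 = 132.
Iteration 3: 93 < 282 holds -> i = 93 * 3 + 3 = 282, s = 132 + 282 = 414.
Iteration 4: 282 < 282 fails; recursion stops.
SUM(s) = 9 + 39 + 132 + 414 = 594.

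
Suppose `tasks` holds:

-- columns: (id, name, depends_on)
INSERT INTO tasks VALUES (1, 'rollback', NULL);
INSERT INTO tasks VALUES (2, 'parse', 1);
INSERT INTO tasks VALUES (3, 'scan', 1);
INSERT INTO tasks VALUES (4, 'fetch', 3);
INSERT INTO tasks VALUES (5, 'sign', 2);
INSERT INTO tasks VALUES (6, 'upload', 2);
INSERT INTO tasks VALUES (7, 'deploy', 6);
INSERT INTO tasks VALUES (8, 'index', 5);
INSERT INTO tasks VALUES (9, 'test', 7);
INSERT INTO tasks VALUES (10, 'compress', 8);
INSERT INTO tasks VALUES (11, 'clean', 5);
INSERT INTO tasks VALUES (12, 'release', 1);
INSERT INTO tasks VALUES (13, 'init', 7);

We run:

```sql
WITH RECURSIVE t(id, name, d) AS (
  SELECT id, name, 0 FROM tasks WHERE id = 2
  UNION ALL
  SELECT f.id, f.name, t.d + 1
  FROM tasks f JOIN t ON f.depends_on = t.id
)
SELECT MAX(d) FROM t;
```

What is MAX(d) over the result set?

3

Base: id=2 (parse) at d 0.
Iteration 1: rows with depends_on in {2} -> sign (id 5, d 1), upload (id 6, d 1).
Iteration 2: rows with depends_on in {5,6} -> deploy (id 7, d 2), index (id 8, d 2), clean (id 11, d 2).
Iteration 3: rows with depends_on in {7,8,11} -> test (id 9, d 3), compress (id 10, d 3), init (id 13, d 3).
Iteration 4: no rows with depends_on in {9,10,13}; recursion stops.
d values: 0, 1, 1, 2, 2, 2, 3, 3, 3; the maximum is 3.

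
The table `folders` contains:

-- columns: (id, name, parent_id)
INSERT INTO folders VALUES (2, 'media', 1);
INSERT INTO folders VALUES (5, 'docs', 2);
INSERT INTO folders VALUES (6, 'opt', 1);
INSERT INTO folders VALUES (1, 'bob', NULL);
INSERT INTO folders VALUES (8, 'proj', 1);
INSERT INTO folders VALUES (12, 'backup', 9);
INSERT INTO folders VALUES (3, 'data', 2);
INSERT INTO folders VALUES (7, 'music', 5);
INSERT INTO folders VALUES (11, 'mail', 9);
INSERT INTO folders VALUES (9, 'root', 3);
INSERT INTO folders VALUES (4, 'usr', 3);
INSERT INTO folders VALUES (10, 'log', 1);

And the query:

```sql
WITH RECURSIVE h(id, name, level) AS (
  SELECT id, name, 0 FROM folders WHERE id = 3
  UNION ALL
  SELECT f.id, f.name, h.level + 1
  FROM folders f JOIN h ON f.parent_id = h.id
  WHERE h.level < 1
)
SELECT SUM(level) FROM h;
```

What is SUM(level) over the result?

2

Base: id=3 (data) at level 0.
Iteration 1: rows with parent_id in {3} -> usr (id 4, level 1), root (id 9, level 1).
Iteration 2: level < 1 fails for all current rows; recursion stops.
SUM(level) = 0 + 1 + 1 = 2.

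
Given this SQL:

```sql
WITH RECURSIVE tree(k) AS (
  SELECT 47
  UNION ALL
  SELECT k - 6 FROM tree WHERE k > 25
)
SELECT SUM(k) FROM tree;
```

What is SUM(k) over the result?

175

Base: k=47.
Iteration 1: 47 > 25 holds -> k = 47 - 6 = 41.
Iteration 2: 41 > 25 holds -> k = 41 - 6 = 35.
Iteration 3: 35 > 25 holds -> k = 35 - 6 = 29.
Iteration 4: 29 > 25 holds -> k = 29 - 6 = 23.
Iteration 5: 23 > 25 fails; recursion stops.
SUM(k) = 47 + 41 + 35 + 29 + 23 = 175.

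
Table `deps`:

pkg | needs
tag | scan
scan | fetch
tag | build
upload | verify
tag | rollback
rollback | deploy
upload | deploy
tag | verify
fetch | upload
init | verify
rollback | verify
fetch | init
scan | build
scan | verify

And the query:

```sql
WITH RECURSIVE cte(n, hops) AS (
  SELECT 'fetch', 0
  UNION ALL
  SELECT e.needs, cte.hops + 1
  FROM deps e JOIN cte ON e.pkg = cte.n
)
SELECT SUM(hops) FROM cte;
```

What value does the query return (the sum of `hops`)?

Base: (fetch, hops=0).
Iteration 1: edges from {fetch} -> (init, hops=1), (upload, hops=1).
Iteration 2: edges from {init,upload} -> (deploy, hops=2), (verify, hops=2) x2. [UNION ALL keeps all 3 new rows, including repeats]
Iteration 3: no outgoing edges from {deploy,verify}; recursion stops.
SUM(hops) = 0 + 1 + 1 + 2 + 2 + 2 = 8.

8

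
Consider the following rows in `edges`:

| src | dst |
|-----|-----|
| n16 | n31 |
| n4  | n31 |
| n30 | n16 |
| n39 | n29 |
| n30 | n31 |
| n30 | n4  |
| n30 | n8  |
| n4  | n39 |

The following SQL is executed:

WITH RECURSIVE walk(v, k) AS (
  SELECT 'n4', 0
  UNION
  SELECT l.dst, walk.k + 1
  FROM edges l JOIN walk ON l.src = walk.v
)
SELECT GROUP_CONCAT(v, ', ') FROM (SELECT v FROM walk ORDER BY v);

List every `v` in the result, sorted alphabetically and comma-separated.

n29, n31, n39, n4

Base: (n4, k=0).
Iteration 1: edges from {n4} -> (n31, k=1), (n39, k=1).
Iteration 2: edges from {n31,n39} -> (n29, k=2).
Iteration 3: no outgoing edges from {n29}; recursion stops.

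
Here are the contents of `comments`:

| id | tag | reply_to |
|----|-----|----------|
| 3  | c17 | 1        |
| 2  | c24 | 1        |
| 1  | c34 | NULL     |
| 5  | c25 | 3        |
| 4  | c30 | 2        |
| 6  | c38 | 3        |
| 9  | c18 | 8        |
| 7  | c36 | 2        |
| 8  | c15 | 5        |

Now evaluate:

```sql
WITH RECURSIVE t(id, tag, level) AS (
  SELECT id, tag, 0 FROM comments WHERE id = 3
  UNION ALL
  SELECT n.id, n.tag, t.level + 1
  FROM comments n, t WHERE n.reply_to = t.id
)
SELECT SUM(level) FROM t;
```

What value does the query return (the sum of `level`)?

Base: id=3 (c17) at level 0.
Iteration 1: rows with reply_to in {3} -> c25 (id 5, level 1), c38 (id 6, level 1).
Iteration 2: rows with reply_to in {5,6} -> c15 (id 8, level 2).
Iteration 3: rows with reply_to in {8} -> c18 (id 9, level 3).
Iteration 4: no rows with reply_to in {9}; recursion stops.
SUM(level) = 0 + 1 + 1 + 2 + 3 = 7.

7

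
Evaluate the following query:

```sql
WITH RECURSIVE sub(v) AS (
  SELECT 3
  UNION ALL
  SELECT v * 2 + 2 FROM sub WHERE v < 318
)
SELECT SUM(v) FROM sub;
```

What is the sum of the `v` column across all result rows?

Base: v=3.
Iteration 1: 3 < 318 holds -> v = 3 * 2 + 2 = 8.
Iteration 2: 8 < 318 holds -> v = 8 * 2 + 2 = 18.
Iteration 3: 18 < 318 holds -> v = 18 * 2 + 2 = 38.
Iteration 4: 38 < 318 holds -> v = 38 * 2 + 2 = 78.
Iteration 5: 78 < 318 holds -> v = 78 * 2 + 2 = 158.
Iteration 6: 158 < 318 holds -> v = 158 * 2 + 2 = 318.
Iteration 7: 318 < 318 fails; recursion stops.
SUM(v) = 3 + 8 + 18 + 38 + 78 + 158 + 318 = 621.

621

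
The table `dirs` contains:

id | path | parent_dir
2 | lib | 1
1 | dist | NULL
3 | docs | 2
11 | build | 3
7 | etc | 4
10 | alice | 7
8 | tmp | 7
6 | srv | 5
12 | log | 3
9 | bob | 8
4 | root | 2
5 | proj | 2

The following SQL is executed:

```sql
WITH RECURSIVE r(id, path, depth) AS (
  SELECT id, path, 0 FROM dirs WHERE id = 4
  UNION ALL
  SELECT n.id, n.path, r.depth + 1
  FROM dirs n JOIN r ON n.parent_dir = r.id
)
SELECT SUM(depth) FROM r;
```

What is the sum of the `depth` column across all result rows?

8

Base: id=4 (root) at depth 0.
Iteration 1: rows with parent_dir in {4} -> etc (id 7, depth 1).
Iteration 2: rows with parent_dir in {7} -> tmp (id 8, depth 2), alice (id 10, depth 2).
Iteration 3: rows with parent_dir in {8,10} -> bob (id 9, depth 3).
Iteration 4: no rows with parent_dir in {9}; recursion stops.
SUM(depth) = 0 + 1 + 2 + 2 + 3 = 8.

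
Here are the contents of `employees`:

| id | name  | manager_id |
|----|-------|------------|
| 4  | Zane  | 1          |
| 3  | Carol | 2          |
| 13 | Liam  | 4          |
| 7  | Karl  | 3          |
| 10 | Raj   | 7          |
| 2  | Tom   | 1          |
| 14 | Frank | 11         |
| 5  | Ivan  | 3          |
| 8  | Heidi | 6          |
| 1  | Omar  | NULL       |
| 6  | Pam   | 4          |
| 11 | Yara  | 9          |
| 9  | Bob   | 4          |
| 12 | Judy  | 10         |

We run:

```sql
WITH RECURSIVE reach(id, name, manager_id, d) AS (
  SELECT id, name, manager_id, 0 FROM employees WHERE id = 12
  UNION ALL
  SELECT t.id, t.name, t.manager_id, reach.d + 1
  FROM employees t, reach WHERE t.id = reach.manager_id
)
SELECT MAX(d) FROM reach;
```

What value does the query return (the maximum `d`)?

5

Base: id=12 (Judy), manager_id=10, d 0.
Iteration 1: join on id=10 -> Raj (id 10, manager_id=7, d 1).
Iteration 2: join on id=7 -> Karl (id 7, manager_id=3, d 2).
Iteration 3: join on id=3 -> Carol (id 3, manager_id=2, d 3).
Iteration 4: join on id=2 -> Tom (id 2, manager_id=1, d 4).
Iteration 5: join on id=1 -> Omar (id 1, manager_id=NULL, d 5).
Iteration 6: manager_id is NULL; no match; recursion stops.
d values: 0, 1, 2, 3, 4, 5; the maximum is 5.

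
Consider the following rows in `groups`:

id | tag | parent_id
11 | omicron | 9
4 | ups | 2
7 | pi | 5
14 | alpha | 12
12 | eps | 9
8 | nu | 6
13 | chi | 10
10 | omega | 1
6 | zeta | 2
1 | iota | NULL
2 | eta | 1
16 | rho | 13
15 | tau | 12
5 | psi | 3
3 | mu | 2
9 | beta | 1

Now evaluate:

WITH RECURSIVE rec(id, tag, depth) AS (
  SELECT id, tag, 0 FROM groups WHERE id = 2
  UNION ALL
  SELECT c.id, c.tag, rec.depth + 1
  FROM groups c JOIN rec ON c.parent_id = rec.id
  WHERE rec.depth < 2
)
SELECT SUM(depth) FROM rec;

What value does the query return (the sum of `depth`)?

Base: id=2 (eta) at depth 0.
Iteration 1: rows with parent_id in {2} -> mu (id 3, depth 1), ups (id 4, depth 1), zeta (id 6, depth 1).
Iteration 2: rows with parent_id in {3,4,6} -> psi (id 5, depth 2), nu (id 8, depth 2).
Iteration 3: depth < 2 fails for all current rows; recursion stops.
SUM(depth) = 0 + 1 + 1 + 1 + 2 + 2 = 7.

7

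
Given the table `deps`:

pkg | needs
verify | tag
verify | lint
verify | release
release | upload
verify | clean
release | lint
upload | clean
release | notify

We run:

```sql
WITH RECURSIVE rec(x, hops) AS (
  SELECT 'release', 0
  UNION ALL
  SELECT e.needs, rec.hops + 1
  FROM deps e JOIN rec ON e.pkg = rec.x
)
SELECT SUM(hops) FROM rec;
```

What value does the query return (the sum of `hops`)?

5

Base: (release, hops=0).
Iteration 1: edges from {release} -> (lint, hops=1), (notify, hops=1), (upload, hops=1).
Iteration 2: edges from {lint,notify,upload} -> (clean, hops=2).
Iteration 3: no outgoing edges from {clean}; recursion stops.
SUM(hops) = 0 + 1 + 1 + 1 + 2 = 5.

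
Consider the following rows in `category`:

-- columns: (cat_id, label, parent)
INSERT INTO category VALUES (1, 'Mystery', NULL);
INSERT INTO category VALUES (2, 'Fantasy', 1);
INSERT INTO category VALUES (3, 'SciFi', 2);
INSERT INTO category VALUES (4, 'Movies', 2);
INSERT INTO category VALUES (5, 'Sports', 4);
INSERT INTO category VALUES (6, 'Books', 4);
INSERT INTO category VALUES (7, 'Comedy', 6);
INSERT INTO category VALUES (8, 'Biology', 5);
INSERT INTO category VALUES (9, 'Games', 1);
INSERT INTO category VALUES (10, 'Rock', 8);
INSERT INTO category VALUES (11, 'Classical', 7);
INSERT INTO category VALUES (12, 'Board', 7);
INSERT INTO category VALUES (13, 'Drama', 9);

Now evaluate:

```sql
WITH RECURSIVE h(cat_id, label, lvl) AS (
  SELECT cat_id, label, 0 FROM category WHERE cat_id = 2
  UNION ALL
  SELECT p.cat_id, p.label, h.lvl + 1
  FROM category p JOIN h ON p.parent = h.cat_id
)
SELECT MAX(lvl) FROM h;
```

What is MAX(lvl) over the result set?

4

Base: cat_id=2 (Fantasy) at lvl 0.
Iteration 1: rows with parent in {2} -> SciFi (id 3, lvl 1), Movies (id 4, lvl 1).
Iteration 2: rows with parent in {3,4} -> Sports (id 5, lvl 2), Books (id 6, lvl 2).
Iteration 3: rows with parent in {5,6} -> Comedy (id 7, lvl 3), Biology (id 8, lvl 3).
Iteration 4: rows with parent in {7,8} -> Rock (id 10, lvl 4), Classical (id 11, lvl 4), Board (id 12, lvl 4).
Iteration 5: no rows with parent in {10,11,12}; recursion stops.
lvl values: 0, 1, 1, 2, 2, 3, 3, 4, 4, 4; the maximum is 4.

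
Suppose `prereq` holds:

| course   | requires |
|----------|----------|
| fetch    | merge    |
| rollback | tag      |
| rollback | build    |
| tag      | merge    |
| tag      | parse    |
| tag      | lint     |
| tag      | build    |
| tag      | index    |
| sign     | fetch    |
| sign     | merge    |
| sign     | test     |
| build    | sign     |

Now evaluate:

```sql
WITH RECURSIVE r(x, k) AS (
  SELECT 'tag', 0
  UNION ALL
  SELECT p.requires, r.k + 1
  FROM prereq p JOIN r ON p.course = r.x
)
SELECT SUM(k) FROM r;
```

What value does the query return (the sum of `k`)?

Base: (tag, k=0).
Iteration 1: edges from {tag} -> (build, k=1), (index, k=1), (lint, k=1), (merge, k=1), (parse, k=1).
Iteration 2: edges from {build,index,lint,merge,parse} -> (sign, k=2).
Iteration 3: edges from {sign} -> (fetch, k=3), (merge, k=3), (test, k=3).
Iteration 4: edges from {fetch,merge,test} -> (merge, k=4).
Iteration 5: no outgoing edges from {merge}; recursion stops.
SUM(k) = 0 + 1 + 1 + 1 + 1 + 1 + 2 + 3 + 3 + 3 + 4 = 20.

20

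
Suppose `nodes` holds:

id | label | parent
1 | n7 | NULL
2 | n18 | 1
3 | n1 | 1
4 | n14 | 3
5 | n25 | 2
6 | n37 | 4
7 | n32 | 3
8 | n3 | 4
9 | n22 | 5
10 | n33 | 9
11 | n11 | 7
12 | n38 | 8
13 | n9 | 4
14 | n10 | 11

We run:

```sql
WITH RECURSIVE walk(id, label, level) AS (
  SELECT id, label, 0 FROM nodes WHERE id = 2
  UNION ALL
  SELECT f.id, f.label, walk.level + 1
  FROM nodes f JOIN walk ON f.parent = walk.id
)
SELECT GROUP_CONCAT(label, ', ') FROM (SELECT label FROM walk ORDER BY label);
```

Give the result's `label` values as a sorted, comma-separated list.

Base: id=2 (n18) at level 0.
Iteration 1: rows with parent in {2} -> n25 (id 5, level 1).
Iteration 2: rows with parent in {5} -> n22 (id 9, level 2).
Iteration 3: rows with parent in {9} -> n33 (id 10, level 3).
Iteration 4: no rows with parent in {10}; recursion stops.

n18, n22, n25, n33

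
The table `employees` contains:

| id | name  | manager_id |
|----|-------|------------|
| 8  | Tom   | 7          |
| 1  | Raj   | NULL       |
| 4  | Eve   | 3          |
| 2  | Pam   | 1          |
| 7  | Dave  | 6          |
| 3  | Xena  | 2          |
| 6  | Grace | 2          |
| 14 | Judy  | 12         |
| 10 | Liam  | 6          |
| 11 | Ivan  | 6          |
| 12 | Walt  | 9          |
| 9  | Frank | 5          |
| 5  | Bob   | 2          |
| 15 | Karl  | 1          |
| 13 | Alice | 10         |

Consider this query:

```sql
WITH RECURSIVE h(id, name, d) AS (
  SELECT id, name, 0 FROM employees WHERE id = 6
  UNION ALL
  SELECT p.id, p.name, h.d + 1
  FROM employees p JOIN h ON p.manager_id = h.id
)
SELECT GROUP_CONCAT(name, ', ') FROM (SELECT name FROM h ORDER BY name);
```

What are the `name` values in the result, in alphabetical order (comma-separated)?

Base: id=6 (Grace) at d 0.
Iteration 1: rows with manager_id in {6} -> Dave (id 7, d 1), Liam (id 10, d 1), Ivan (id 11, d 1).
Iteration 2: rows with manager_id in {7,10,11} -> Tom (id 8, d 2), Alice (id 13, d 2).
Iteration 3: no rows with manager_id in {8,13}; recursion stops.

Alice, Dave, Grace, Ivan, Liam, Tom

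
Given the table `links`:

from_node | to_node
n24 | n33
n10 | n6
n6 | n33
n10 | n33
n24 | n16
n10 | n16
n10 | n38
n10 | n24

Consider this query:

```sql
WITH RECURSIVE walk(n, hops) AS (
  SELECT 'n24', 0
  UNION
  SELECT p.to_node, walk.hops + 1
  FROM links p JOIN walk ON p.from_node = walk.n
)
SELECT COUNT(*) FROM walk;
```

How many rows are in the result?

3

Base: (n24, hops=0).
Iteration 1: edges from {n24} -> (n16, hops=1), (n33, hops=1).
Iteration 2: no outgoing edges from {n16,n33}; recursion stops.
Total rows emitted: 3.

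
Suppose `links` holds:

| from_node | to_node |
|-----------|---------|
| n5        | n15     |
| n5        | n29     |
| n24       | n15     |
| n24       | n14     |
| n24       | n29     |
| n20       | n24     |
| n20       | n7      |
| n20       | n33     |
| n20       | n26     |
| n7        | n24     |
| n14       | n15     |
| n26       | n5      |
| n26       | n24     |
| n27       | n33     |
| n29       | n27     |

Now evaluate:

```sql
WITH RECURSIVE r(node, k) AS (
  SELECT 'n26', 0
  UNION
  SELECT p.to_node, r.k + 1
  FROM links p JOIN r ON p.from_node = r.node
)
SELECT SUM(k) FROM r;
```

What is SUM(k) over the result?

18

Base: (n26, k=0).
Iteration 1: edges from {n26} -> (n24, k=1), (n5, k=1).
Iteration 2: edges from {n24,n5} -> (n14, k=2), (n15, k=2), (n29, k=2). [UNION drops 2 duplicate row(s)]
Iteration 3: edges from {n14,n15,n29} -> (n15, k=3), (n27, k=3).
Iteration 4: edges from {n15,n27} -> (n33, k=4).
Iteration 5: no outgoing edges from {n33}; recursion stops.
SUM(k) = 0 + 1 + 1 + 2 + 2 + 2 + 3 + 3 + 4 = 18.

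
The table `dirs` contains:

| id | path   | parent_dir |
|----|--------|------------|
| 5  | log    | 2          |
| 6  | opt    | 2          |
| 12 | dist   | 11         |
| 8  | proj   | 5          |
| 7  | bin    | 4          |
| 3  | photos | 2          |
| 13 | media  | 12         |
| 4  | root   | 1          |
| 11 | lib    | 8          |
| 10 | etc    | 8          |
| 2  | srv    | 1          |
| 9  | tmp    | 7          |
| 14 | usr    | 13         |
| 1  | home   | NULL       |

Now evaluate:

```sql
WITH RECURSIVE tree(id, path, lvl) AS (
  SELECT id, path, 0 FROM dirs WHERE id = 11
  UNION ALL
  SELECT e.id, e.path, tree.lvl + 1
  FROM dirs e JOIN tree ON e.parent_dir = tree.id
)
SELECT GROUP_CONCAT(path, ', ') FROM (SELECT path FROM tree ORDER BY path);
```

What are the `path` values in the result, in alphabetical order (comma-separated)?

Base: id=11 (lib) at lvl 0.
Iteration 1: rows with parent_dir in {11} -> dist (id 12, lvl 1).
Iteration 2: rows with parent_dir in {12} -> media (id 13, lvl 2).
Iteration 3: rows with parent_dir in {13} -> usr (id 14, lvl 3).
Iteration 4: no rows with parent_dir in {14}; recursion stops.

dist, lib, media, usr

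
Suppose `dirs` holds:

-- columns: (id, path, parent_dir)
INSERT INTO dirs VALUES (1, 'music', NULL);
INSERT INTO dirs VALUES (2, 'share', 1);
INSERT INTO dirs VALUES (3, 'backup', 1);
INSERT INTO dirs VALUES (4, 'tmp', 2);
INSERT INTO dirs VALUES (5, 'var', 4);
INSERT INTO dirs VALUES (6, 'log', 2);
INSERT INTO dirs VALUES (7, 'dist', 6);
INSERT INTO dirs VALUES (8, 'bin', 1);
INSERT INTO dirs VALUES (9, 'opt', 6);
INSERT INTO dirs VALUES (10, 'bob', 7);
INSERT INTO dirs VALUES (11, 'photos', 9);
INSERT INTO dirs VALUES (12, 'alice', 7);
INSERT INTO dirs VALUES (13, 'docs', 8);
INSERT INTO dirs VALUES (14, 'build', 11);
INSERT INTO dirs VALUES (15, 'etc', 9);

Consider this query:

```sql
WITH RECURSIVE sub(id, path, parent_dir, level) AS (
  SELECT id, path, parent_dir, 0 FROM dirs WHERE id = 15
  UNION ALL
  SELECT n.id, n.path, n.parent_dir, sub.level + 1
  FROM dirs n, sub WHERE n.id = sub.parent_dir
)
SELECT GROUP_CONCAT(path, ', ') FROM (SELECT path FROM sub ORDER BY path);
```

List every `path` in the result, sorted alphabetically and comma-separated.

etc, log, music, opt, share

Base: id=15 (etc), parent_dir=9, level 0.
Iteration 1: join on id=9 -> opt (id 9, parent_dir=6, level 1).
Iteration 2: join on id=6 -> log (id 6, parent_dir=2, level 2).
Iteration 3: join on id=2 -> share (id 2, parent_dir=1, level 3).
Iteration 4: join on id=1 -> music (id 1, parent_dir=NULL, level 4).
Iteration 5: parent_dir is NULL; no match; recursion stops.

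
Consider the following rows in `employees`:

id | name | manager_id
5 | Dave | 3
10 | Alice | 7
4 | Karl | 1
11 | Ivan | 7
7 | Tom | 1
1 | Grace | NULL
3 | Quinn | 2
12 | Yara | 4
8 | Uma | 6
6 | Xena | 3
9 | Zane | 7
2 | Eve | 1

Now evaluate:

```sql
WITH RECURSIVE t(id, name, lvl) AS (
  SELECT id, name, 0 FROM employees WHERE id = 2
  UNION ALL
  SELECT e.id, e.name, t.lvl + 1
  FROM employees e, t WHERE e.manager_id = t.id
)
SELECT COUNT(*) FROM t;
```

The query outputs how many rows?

5

Base: id=2 (Eve) at lvl 0.
Iteration 1: rows with manager_id in {2} -> Quinn (id 3, lvl 1).
Iteration 2: rows with manager_id in {3} -> Dave (id 5, lvl 2), Xena (id 6, lvl 2).
Iteration 3: rows with manager_id in {5,6} -> Uma (id 8, lvl 3).
Iteration 4: no rows with manager_id in {8}; recursion stops.
Total rows emitted: 5.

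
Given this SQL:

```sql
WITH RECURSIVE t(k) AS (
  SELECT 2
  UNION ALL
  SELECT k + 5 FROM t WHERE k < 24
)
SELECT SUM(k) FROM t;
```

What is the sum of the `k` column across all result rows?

87

Base: k=2.
Iteration 1: 2 < 24 holds -> k = 2 + 5 = 7.
Iteration 2: 7 < 24 holds -> k = 7 + 5 = 12.
Iteration 3: 12 < 24 holds -> k = 12 + 5 = 17.
Iteration 4: 17 < 24 holds -> k = 17 + 5 = 22.
Iteration 5: 22 < 24 holds -> k = 22 + 5 = 27.
Iteration 6: 27 < 24 fails; recursion stops.
SUM(k) = 2 + 7 + 12 + 17 + 22 + 27 = 87.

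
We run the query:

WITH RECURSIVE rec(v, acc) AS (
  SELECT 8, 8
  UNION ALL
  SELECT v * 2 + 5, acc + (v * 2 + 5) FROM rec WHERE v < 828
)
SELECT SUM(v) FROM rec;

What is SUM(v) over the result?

Base: v=8, acc=8.
Iteration 1: 8 < 828 holds -> v = 8 * 2 + 5 = 21, acc = 8 + 21 = 29.
Iteration 2: 21 < 828 holds -> v = 21 * 2 + 5 = 47, acc = 29 + 47 = 76.
Iteration 3: 47 < 828 holds -> v = 47 * 2 + 5 = 99, acc = 76 + 99 = 175.
Iteration 4: 99 < 828 holds -> v = 99 * 2 + 5 = 203, acc = 175 + 203 = 378.
Iteration 5: 203 < 828 holds -> v = 203 * 2 + 5 = 411, acc = 378 + 411 = 789.
Iteration 6: 411 < 828 holds -> v = 411 * 2 + 5 = 827, acc = 789 + 827 = 1616.
Iteration 7: 827 < 828 holds -> v = 827 * 2 + 5 = 1659, acc = 1616 + 1659 = 3275.
Iteration 8: 1659 < 828 fails; recursion stops.
SUM(v) = 8 + 21 + 47 + 99 + 203 + 411 + 827 + 1659 = 3275.

3275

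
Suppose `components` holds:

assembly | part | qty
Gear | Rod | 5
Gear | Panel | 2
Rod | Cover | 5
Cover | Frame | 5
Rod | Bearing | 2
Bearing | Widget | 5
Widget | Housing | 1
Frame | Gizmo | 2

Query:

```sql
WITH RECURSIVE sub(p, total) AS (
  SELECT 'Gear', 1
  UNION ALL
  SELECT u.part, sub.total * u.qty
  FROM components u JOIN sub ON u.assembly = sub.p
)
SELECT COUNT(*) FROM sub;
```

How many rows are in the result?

Base: (Gear, total=1).
Iteration 1: components of {Gear} -> Panel = 1*2 = 2, Rod = 1*5 = 5.
Iteration 2: components of {Panel,Rod} -> Bearing = 5*2 = 10, Cover = 5*5 = 25.
Iteration 3: components of {Bearing,Cover} -> Frame = 25*5 = 125, Widget = 10*5 = 50.
Iteration 4: components of {Frame,Widget} -> Gizmo = 125*2 = 250, Housing = 50*1 = 50.
Iteration 5: no further components; recursion stops.
Total rows emitted: 9.

9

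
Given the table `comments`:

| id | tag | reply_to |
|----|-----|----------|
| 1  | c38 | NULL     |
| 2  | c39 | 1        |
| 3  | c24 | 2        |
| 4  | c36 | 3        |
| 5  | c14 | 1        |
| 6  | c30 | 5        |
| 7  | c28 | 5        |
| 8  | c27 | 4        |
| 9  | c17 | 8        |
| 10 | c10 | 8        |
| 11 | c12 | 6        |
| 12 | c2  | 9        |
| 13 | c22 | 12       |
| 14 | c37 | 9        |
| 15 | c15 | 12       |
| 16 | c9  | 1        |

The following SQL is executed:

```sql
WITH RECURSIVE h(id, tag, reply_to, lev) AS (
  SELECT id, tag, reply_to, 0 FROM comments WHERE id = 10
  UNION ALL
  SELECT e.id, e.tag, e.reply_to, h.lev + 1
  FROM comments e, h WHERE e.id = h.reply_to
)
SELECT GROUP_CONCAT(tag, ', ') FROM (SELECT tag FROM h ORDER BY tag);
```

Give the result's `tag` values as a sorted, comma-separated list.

Base: id=10 (c10), reply_to=8, lev 0.
Iteration 1: join on id=8 -> c27 (id 8, reply_to=4, lev 1).
Iteration 2: join on id=4 -> c36 (id 4, reply_to=3, lev 2).
Iteration 3: join on id=3 -> c24 (id 3, reply_to=2, lev 3).
Iteration 4: join on id=2 -> c39 (id 2, reply_to=1, lev 4).
Iteration 5: join on id=1 -> c38 (id 1, reply_to=NULL, lev 5).
Iteration 6: reply_to is NULL; no match; recursion stops.

c10, c24, c27, c36, c38, c39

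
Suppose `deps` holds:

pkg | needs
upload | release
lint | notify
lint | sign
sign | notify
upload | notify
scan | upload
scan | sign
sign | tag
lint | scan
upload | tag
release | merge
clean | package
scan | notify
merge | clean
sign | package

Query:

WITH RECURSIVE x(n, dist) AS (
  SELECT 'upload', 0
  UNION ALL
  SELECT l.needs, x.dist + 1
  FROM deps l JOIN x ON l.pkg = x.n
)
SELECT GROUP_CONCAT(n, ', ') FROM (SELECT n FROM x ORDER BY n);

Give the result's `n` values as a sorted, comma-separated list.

Base: (upload, dist=0).
Iteration 1: edges from {upload} -> (notify, dist=1), (release, dist=1), (tag, dist=1).
Iteration 2: edges from {notify,release,tag} -> (merge, dist=2).
Iteration 3: edges from {merge} -> (clean, dist=3).
Iteration 4: edges from {clean} -> (package, dist=4).
Iteration 5: no outgoing edges from {package}; recursion stops.

clean, merge, notify, package, release, tag, upload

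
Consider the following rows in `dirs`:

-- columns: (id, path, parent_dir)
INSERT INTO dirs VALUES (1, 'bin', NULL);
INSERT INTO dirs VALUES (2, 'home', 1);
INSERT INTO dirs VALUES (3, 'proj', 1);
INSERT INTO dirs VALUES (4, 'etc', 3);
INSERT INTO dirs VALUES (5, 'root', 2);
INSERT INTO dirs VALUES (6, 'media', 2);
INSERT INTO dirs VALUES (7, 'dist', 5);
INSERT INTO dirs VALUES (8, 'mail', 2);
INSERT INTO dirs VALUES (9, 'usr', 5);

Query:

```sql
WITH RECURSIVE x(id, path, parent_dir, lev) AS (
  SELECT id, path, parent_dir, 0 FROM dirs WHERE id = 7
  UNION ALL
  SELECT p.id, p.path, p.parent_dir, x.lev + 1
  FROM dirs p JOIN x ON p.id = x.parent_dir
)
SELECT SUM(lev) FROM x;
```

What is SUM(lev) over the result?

Base: id=7 (dist), parent_dir=5, lev 0.
Iteration 1: join on id=5 -> root (id 5, parent_dir=2, lev 1).
Iteration 2: join on id=2 -> home (id 2, parent_dir=1, lev 2).
Iteration 3: join on id=1 -> bin (id 1, parent_dir=NULL, lev 3).
Iteration 4: parent_dir is NULL; no match; recursion stops.
SUM(lev) = 0 + 1 + 2 + 3 = 6.

6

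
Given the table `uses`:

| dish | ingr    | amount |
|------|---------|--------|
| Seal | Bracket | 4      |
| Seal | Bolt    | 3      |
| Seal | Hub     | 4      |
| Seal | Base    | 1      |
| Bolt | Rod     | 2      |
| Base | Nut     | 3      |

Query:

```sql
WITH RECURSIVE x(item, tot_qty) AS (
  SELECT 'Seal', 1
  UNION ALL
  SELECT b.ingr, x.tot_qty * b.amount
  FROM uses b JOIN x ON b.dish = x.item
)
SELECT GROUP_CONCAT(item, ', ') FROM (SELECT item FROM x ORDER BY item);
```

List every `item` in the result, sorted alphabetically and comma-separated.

Base, Bolt, Bracket, Hub, Nut, Rod, Seal

Base: (Seal, tot_qty=1).
Iteration 1: components of {Seal} -> Base = 1*1 = 1, Bolt = 1*3 = 3, Bracket = 1*4 = 4, Hub = 1*4 = 4.
Iteration 2: components of {Base,Bolt,Bracket,Hub} -> Nut = 1*3 = 3, Rod = 3*2 = 6.
Iteration 3: no further components; recursion stops.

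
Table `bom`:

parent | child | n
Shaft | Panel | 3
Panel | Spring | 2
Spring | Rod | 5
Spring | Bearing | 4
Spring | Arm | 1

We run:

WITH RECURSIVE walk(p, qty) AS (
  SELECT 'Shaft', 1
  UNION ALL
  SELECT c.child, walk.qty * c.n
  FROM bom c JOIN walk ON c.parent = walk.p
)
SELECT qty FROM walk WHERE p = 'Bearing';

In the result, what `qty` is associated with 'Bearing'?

Base: (Shaft, qty=1).
Iteration 1: components of {Shaft} -> Panel = 1*3 = 3.
Iteration 2: components of {Panel} -> Spring = 3*2 = 6.
Iteration 3: components of {Spring} -> Arm = 6*1 = 6, Bearing = 6*4 = 24, Rod = 6*5 = 30.
Iteration 4: no further components; recursion stops.

24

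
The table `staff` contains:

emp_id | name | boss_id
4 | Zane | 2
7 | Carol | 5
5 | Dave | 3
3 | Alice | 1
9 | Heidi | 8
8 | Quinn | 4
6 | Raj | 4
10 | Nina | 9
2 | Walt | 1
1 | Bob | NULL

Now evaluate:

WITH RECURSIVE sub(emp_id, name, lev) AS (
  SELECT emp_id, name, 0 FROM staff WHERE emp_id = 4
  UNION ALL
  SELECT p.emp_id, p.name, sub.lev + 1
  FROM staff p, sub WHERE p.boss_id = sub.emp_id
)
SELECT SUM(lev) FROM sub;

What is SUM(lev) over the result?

Base: emp_id=4 (Zane) at lev 0.
Iteration 1: rows with boss_id in {4} -> Raj (id 6, lev 1), Quinn (id 8, lev 1).
Iteration 2: rows with boss_id in {6,8} -> Heidi (id 9, lev 2).
Iteration 3: rows with boss_id in {9} -> Nina (id 10, lev 3).
Iteration 4: no rows with boss_id in {10}; recursion stops.
SUM(lev) = 0 + 1 + 1 + 2 + 3 = 7.

7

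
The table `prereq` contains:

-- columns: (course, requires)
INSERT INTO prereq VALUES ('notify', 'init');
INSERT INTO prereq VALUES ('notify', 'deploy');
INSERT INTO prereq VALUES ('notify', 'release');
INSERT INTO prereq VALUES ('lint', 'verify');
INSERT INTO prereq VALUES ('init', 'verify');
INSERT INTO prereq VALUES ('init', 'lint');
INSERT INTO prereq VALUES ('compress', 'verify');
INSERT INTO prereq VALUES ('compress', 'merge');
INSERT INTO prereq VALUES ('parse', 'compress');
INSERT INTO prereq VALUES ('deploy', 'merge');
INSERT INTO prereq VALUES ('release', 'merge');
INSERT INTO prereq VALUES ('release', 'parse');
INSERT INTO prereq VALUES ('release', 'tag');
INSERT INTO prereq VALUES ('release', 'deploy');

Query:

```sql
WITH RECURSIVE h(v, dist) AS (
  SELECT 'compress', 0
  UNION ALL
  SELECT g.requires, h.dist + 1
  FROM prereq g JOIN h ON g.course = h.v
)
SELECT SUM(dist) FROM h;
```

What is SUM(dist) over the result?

2

Base: (compress, dist=0).
Iteration 1: edges from {compress} -> (merge, dist=1), (verify, dist=1).
Iteration 2: no outgoing edges from {merge,verify}; recursion stops.
SUM(dist) = 0 + 1 + 1 = 2.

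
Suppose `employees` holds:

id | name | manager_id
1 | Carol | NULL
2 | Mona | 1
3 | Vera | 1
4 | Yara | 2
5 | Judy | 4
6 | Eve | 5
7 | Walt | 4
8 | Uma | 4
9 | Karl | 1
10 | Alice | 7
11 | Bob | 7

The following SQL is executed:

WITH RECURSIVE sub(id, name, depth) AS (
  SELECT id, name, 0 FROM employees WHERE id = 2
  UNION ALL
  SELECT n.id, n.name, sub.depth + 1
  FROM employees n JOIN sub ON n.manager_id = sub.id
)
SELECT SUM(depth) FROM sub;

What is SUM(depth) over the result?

Base: id=2 (Mona) at depth 0.
Iteration 1: rows with manager_id in {2} -> Yara (id 4, depth 1).
Iteration 2: rows with manager_id in {4} -> Judy (id 5, depth 2), Walt (id 7, depth 2), Uma (id 8, depth 2).
Iteration 3: rows with manager_id in {5,7,8} -> Eve (id 6, depth 3), Alice (id 10, depth 3), Bob (id 11, depth 3).
Iteration 4: no rows with manager_id in {6,10,11}; recursion stops.
SUM(depth) = 0 + 1 + 2 + 2 + 2 + 3 + 3 + 3 = 16.

16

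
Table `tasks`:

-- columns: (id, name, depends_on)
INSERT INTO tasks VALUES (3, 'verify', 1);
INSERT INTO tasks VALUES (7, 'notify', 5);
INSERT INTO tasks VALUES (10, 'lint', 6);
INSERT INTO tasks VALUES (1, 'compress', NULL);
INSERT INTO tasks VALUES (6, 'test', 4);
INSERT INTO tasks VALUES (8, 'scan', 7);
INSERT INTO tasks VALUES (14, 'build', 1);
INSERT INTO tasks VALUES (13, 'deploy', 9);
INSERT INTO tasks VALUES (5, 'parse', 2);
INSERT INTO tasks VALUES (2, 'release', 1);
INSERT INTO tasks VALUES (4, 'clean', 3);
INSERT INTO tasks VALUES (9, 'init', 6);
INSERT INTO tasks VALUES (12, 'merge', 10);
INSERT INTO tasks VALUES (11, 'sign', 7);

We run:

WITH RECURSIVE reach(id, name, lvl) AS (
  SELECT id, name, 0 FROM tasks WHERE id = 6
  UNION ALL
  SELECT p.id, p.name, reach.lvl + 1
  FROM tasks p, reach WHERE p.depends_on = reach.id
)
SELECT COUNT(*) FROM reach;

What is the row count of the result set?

5

Base: id=6 (test) at lvl 0.
Iteration 1: rows with depends_on in {6} -> init (id 9, lvl 1), lint (id 10, lvl 1).
Iteration 2: rows with depends_on in {9,10} -> merge (id 12, lvl 2), deploy (id 13, lvl 2).
Iteration 3: no rows with depends_on in {12,13}; recursion stops.
Total rows emitted: 5.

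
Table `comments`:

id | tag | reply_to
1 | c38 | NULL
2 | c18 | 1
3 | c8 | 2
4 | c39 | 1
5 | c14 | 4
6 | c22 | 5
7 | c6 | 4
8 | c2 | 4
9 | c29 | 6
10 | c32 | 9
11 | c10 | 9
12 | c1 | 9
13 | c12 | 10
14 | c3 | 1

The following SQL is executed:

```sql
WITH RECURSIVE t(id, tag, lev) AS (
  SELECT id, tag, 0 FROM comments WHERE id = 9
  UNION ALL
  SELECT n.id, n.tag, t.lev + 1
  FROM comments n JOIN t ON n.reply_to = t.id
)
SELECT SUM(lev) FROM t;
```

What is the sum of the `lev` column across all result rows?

5

Base: id=9 (c29) at lev 0.
Iteration 1: rows with reply_to in {9} -> c32 (id 10, lev 1), c10 (id 11, lev 1), c1 (id 12, lev 1).
Iteration 2: rows with reply_to in {10,11,12} -> c12 (id 13, lev 2).
Iteration 3: no rows with reply_to in {13}; recursion stops.
SUM(lev) = 0 + 1 + 1 + 1 + 2 = 5.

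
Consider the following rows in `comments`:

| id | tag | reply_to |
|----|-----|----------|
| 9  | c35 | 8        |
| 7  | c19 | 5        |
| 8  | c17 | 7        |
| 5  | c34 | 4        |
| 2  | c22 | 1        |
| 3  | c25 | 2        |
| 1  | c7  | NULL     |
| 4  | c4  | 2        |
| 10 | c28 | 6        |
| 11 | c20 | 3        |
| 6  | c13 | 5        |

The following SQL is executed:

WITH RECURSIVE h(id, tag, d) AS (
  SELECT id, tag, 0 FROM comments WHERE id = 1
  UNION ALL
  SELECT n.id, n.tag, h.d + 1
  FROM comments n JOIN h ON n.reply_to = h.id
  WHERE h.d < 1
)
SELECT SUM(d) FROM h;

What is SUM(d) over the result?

1

Base: id=1 (c7) at d 0.
Iteration 1: rows with reply_to in {1} -> c22 (id 2, d 1).
Iteration 2: d < 1 fails for all current rows; recursion stops.
SUM(d) = 0 + 1 = 1.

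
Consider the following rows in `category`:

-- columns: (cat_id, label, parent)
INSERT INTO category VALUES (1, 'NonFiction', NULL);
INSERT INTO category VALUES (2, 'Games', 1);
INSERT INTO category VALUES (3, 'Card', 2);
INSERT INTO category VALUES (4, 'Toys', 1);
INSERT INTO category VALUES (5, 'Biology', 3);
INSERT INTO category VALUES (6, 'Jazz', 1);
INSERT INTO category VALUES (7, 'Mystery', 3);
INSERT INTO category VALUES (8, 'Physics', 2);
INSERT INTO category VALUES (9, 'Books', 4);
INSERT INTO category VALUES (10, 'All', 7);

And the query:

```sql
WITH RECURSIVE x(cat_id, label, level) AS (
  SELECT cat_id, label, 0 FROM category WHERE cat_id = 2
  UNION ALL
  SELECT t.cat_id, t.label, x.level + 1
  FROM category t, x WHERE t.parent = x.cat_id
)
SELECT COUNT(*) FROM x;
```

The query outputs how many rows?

Base: cat_id=2 (Games) at level 0.
Iteration 1: rows with parent in {2} -> Card (id 3, level 1), Physics (id 8, level 1).
Iteration 2: rows with parent in {3,8} -> Biology (id 5, level 2), Mystery (id 7, level 2).
Iteration 3: rows with parent in {5,7} -> All (id 10, level 3).
Iteration 4: no rows with parent in {10}; recursion stops.
Total rows emitted: 6.

6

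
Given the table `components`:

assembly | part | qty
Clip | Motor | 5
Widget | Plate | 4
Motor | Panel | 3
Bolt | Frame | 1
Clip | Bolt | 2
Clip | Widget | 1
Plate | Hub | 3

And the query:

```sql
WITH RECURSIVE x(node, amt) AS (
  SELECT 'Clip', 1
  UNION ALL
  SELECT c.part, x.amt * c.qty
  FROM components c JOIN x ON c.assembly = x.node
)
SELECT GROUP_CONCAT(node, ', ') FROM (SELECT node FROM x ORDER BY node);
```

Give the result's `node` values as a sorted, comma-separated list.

Bolt, Clip, Frame, Hub, Motor, Panel, Plate, Widget

Base: (Clip, amt=1).
Iteration 1: components of {Clip} -> Bolt = 1*2 = 2, Motor = 1*5 = 5, Widget = 1*1 = 1.
Iteration 2: components of {Bolt,Motor,Widget} -> Frame = 2*1 = 2, Panel = 5*3 = 15, Plate = 1*4 = 4.
Iteration 3: components of {Frame,Panel,Plate} -> Hub = 4*3 = 12.
Iteration 4: no further components; recursion stops.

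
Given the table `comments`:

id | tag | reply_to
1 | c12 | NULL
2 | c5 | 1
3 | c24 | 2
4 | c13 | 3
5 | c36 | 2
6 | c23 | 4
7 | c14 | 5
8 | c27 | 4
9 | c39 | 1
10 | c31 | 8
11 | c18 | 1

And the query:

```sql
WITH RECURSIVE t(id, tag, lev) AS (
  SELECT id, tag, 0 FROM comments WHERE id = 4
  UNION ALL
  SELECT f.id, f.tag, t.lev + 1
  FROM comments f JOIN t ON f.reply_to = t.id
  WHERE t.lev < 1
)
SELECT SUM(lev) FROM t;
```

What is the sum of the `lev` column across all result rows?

Base: id=4 (c13) at lev 0.
Iteration 1: rows with reply_to in {4} -> c23 (id 6, lev 1), c27 (id 8, lev 1).
Iteration 2: lev < 1 fails for all current rows; recursion stops.
SUM(lev) = 0 + 1 + 1 = 2.

2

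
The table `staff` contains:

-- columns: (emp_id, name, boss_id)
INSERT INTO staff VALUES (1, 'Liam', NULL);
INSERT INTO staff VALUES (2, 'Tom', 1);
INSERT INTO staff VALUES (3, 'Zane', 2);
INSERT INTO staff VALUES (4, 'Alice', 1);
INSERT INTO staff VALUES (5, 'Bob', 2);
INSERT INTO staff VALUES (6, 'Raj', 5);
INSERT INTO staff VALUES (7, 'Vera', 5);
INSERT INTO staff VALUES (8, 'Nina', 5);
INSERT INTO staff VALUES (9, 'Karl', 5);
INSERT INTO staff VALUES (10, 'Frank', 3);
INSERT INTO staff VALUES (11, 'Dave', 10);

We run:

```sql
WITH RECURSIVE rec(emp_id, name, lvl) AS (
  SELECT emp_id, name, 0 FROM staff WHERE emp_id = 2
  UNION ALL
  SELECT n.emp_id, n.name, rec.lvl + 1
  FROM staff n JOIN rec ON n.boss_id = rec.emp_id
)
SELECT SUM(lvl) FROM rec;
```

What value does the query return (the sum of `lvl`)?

15

Base: emp_id=2 (Tom) at lvl 0.
Iteration 1: rows with boss_id in {2} -> Zane (id 3, lvl 1), Bob (id 5, lvl 1).
Iteration 2: rows with boss_id in {3,5} -> Raj (id 6, lvl 2), Vera (id 7, lvl 2), Nina (id 8, lvl 2), Karl (id 9, lvl 2), Frank (id 10, lvl 2).
Iteration 3: rows with boss_id in {6,7,8,9,10} -> Dave (id 11, lvl 3).
Iteration 4: no rows with boss_id in {11}; recursion stops.
SUM(lvl) = 0 + 1 + 1 + 2 + 2 + 2 + 2 + 2 + 3 = 15.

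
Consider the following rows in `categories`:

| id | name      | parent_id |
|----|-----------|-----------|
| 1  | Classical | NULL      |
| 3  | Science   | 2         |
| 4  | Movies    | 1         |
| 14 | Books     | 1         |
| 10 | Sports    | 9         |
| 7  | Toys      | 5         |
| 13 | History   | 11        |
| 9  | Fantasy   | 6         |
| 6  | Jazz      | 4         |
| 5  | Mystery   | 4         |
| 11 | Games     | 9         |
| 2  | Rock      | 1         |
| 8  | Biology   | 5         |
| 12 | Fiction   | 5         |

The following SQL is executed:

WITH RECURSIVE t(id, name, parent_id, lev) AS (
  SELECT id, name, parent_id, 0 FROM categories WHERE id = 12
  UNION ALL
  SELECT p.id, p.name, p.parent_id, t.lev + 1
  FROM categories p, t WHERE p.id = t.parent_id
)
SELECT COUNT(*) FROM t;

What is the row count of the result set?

4

Base: id=12 (Fiction), parent_id=5, lev 0.
Iteration 1: join on id=5 -> Mystery (id 5, parent_id=4, lev 1).
Iteration 2: join on id=4 -> Movies (id 4, parent_id=1, lev 2).
Iteration 3: join on id=1 -> Classical (id 1, parent_id=NULL, lev 3).
Iteration 4: parent_id is NULL; no match; recursion stops.
Total rows emitted: 4.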